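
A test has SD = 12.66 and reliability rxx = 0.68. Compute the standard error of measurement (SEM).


SEM = SD * sqrt(1 - rxx)
SEM = 12.66 * sqrt(1 - 0.68)
SEM = 12.66 * sqrt(0.32) = 12.66 * 0.565685
SEM = 7.1616

7.1616


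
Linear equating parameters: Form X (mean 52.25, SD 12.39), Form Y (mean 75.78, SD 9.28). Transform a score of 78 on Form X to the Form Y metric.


slope = SD_Y / SD_X = 9.28 / 12.39 ~ 0.749
intercept = mean_Y - slope * mean_X = 75.78 - (9.28 / 12.39) * 52.25 ~ 36.6452
Y = slope * X + intercept. To avoid rounding drift from the rounded slope/intercept, evaluate the equivalent form Y = mean_Y + SD_Y * (X - mean_X) / SD_X at full precision:
Y = 75.78 + 9.28 * (78 - 52.25) / 12.39
Y = 75.78 + 9.28 * 25.75 / 12.39
Y = 75.78 + 238.96 / 12.39
Y = 75.78 + 19.2865
Y = 95.0665

95.0665


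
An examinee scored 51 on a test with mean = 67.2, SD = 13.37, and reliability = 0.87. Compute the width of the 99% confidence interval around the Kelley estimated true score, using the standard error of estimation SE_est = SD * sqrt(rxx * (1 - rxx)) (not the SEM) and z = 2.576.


True score estimate = 0.87*51 + 0.13*67.2 = 53.106
SE_est = SD * sqrt(rxx * (1 - rxx)) = 13.37 * sqrt(0.87 * 0.13) = 13.37 * sqrt(0.1131) = 4.496377
CI = T_est +/- z * SE_est, so width = 2 * z * SE_est = 2 * 2.576 * 4.496377
Width = 23.1653

23.1653


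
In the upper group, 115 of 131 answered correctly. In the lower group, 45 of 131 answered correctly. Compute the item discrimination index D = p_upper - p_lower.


p_upper = 115/131 = 0.8779
p_lower = 45/131 = 0.3435
D = 0.8779 - 0.3435 = 0.5344

0.5344


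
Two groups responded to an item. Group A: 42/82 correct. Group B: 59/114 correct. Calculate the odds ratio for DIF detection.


Odds_A = 42/40 = 1.05
Odds_B = 59/55 = 1.0727
OR = Odds_A / Odds_B = 1.05 / 1.0727
Exactly, OR = (42 * 55) / (40 * 59) = 2310 / 2360
OR = 0.9788

0.9788


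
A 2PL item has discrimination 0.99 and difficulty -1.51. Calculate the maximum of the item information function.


For 2PL, max info at theta = b = -1.51
I_max = a^2 / 4 = 0.99^2 / 4
= 0.9801 / 4
I_max = 0.245

0.245


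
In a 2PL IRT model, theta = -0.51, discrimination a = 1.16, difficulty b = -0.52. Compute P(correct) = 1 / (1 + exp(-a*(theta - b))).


a*(theta - b) = 1.16 * (-0.51 - -0.52) = 0.0116
exp(-0.0116) = 0.9885
P = 1 / (1 + 0.9885)
P = 0.5029

0.5029


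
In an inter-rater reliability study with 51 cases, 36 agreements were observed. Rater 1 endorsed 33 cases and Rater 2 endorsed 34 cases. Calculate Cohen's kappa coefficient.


P_o = 36/51 = 0.705882
P_e = (33*34 + 18*17) / 2601 = 0.54902
kappa = (P_o - P_e) / (1 - P_e)
kappa = (0.705882 - 0.54902) / (1 - 0.54902)
kappa = 0.3478

0.3478


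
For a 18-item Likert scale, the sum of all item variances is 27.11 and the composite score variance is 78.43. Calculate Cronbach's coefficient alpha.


alpha = (k/(k-1)) * (1 - sum(si^2)/s_total^2)
= (18/17) * (1 - 27.11/78.43)
alpha = 0.6928

0.6928


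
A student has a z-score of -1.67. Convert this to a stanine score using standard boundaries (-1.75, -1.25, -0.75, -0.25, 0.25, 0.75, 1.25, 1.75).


Stanine boundaries: [-1.75, -1.25, -0.75, -0.25, 0.25, 0.75, 1.25, 1.75]
z = -1.67
Check each boundary:
  z >= -1.75 -> could be stanine 2
  z < -1.25
  z < -0.75
  z < -0.25
  z < 0.25
  z < 0.75
  z < 1.25
  z < 1.75
Highest qualifying boundary gives stanine = 2

2


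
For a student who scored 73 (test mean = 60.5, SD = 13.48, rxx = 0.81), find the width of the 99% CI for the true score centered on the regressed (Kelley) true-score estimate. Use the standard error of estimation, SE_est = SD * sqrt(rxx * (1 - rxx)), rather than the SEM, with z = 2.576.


True score estimate = 0.81*73 + 0.19*60.5 = 70.625
SE_est = SD * sqrt(rxx * (1 - rxx)) = 13.48 * sqrt(0.81 * 0.19) = 13.48 * sqrt(0.1539) = 5.288216
CI = T_est +/- z * SE_est, so width = 2 * z * SE_est = 2 * 2.576 * 5.288216
Width = 27.2449

27.2449


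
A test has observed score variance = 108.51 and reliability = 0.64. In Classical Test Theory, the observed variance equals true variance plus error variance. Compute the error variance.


var_true = rxx * var_obs = 0.64 * 108.51 = 69.4464
var_error = var_obs - var_true
var_error = 108.51 - 69.4464
var_error = 39.0636

39.0636


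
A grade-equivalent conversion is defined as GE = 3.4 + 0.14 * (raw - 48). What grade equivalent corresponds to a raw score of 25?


raw - median = 25 - 48 = -23
slope * diff = 0.14 * -23 = -3.22
GE = 3.4 + -3.22
GE = 0.18

0.18


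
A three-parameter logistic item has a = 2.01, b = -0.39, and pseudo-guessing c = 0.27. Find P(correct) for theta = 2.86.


logit = 2.01*(2.86 - -0.39) = 6.5325
P* = 1/(1 + exp(-6.5325)) = 0.9985
P = 0.27 + (1 - 0.27) * 0.9985
P = 0.9989

0.9989


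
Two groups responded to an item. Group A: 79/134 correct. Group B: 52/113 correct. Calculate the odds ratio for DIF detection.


Odds_A = 79/55 = 1.4364
Odds_B = 52/61 = 0.8525
OR = Odds_A / Odds_B = 1.4364 / 0.8525
Exactly, OR = (79 * 61) / (55 * 52) = 4819 / 2860
OR = 1.685

1.685


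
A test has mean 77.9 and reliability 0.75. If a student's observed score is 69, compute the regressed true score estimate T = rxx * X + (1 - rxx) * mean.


T_est = rxx * X + (1 - rxx) * mean
T_est = 0.75 * 69 + 0.25 * 77.9
T_est = 51.75 + 19.475
T_est = 71.225

71.225


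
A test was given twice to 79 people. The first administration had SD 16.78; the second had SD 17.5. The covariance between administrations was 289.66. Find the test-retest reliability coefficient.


r = cov(X,Y) / (SD_X * SD_Y)
r = 289.66 / (16.78 * 17.5)
r = 289.66 / 293.65
r = 0.9864

0.9864


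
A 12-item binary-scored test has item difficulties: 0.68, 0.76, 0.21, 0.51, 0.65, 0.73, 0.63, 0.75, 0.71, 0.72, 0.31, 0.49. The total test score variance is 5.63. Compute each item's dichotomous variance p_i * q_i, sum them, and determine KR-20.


For each item, compute p_i * q_i:
  Item 1: 0.68 * 0.32 = 0.2176
  Item 2: 0.76 * 0.24 = 0.1824
  Item 3: 0.21 * 0.79 = 0.1659
  Item 4: 0.51 * 0.49 = 0.2499
  Item 5: 0.65 * 0.35 = 0.2275
  Item 6: 0.73 * 0.27 = 0.1971
  Item 7: 0.63 * 0.37 = 0.2331
  Item 8: 0.75 * 0.25 = 0.1875
  Item 9: 0.71 * 0.29 = 0.2059
  Item 10: 0.72 * 0.28 = 0.2016
  Item 11: 0.31 * 0.69 = 0.2139
  Item 12: 0.49 * 0.51 = 0.2499
Sum(p_i * q_i) = 0.2176 + 0.1824 + 0.1659 + 0.2499 + 0.2275 + 0.1971 + 0.2331 + 0.1875 + 0.2059 + 0.2016 + 0.2139 + 0.2499 = 2.5323
KR-20 = (k/(k-1)) * (1 - Sum(p_i*q_i) / Var_total)
= (12/11) * (1 - 2.5323/5.63)
= 1.0909 * 0.5502
KR-20 = 0.6002

0.6002


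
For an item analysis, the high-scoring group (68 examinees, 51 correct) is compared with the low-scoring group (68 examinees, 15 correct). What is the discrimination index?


p_upper = 51/68 = 0.75
p_lower = 15/68 = 0.2206
D = 0.75 - 0.2206 = 0.5294

0.5294


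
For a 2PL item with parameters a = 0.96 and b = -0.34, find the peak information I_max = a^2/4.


For 2PL, max info at theta = b = -0.34
I_max = a^2 / 4 = 0.96^2 / 4
= 0.9216 / 4
I_max = 0.2304

0.2304


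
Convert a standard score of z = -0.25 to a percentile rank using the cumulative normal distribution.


CDF(z) = 0.5 * (1 + erf(z/sqrt(2)))
erf(-0.1768) = -0.1974
CDF = 0.4013
Percentile rank = 0.4013 * 100 = 40.13

40.13


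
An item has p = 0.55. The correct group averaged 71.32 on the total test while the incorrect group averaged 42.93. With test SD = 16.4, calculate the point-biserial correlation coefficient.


q = 1 - p = 0.45
rpb = ((M1 - M0) / SD) * sqrt(p * q)
rpb = ((71.32 - 42.93) / 16.4) * sqrt(0.55 * 0.45)
rpb = 0.8612

0.8612


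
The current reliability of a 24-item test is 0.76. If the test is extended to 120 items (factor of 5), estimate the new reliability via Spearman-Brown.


r_new = (n * rxx) / (1 + (n-1) * rxx)
r_new = (5 * 0.76) / (1 + 4 * 0.76)
r_new = 3.8 / 4.04
r_new = 0.9406

0.9406


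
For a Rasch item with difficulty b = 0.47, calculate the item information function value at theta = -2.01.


P = 1/(1+exp(-(-2.01-0.47))) = 0.0773
I = P*(1-P) = 0.0773 * 0.9227
I = 0.0713

0.0713


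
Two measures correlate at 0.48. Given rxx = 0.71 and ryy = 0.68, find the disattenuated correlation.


r_corrected = rxy / sqrt(rxx * ryy)
= 0.48 / sqrt(0.71 * 0.68)
= 0.48 / sqrt(0.4828)
= 0.48 / 0.694838
r_corrected = 0.6908

0.6908


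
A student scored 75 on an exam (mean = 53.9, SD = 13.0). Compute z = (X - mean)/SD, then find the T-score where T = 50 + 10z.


z = (X - mean) / SD = (75 - 53.9) / 13.0
z = 21.1 / 13.0
z = 1.6231
T-score = T = 50 + 10z
Carry z at full precision (z = 21.1 / 13.0) into the conversion:
T-score = 50 + 10 * (21.1 / 13.0) = 50 + 211 / 13.0
T-score = 50 + 16.2308
T-score = 66.2308

66.2308


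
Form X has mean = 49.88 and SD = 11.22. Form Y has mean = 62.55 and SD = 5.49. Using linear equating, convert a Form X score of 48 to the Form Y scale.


slope = SD_Y / SD_X = 5.49 / 11.22 ~ 0.4893
intercept = mean_Y - slope * mean_X = 62.55 - (5.49 / 11.22) * 49.88 ~ 38.1435
Y = slope * X + intercept. To avoid rounding drift from the rounded slope/intercept, evaluate the equivalent form Y = mean_Y + SD_Y * (X - mean_X) / SD_X at full precision:
Y = 62.55 + 5.49 * (48 - 49.88) / 11.22
Y = 62.55 - 5.49 * 1.88 / 11.22
Y = 62.55 - 10.3212 / 11.22
Y = 62.55 - 0.9199
Y = 61.6301

61.6301


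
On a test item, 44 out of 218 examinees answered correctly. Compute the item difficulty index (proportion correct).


Item difficulty p = number correct / total examinees
p = 44 / 218
p = 0.2018

0.2018


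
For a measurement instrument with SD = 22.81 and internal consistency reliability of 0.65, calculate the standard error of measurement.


SEM = SD * sqrt(1 - rxx)
SEM = 22.81 * sqrt(1 - 0.65)
SEM = 22.81 * sqrt(0.35) = 22.81 * 0.591608
SEM = 13.4946

13.4946


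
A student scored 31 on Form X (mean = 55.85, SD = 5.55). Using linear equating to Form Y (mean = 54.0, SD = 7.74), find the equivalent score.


slope = SD_Y / SD_X = 7.74 / 5.55 ~ 1.3946
intercept = mean_Y - slope * mean_X = 54.0 - (7.74 / 5.55) * 55.85 ~ -23.8881
Y = slope * X + intercept. To avoid rounding drift from the rounded slope/intercept, evaluate the equivalent form Y = mean_Y + SD_Y * (X - mean_X) / SD_X at full precision:
Y = 54.0 + 7.74 * (31 - 55.85) / 5.55
Y = 54.0 - 7.74 * 24.85 / 5.55
Y = 54.0 - 192.339 / 5.55
Y = 54.0 - 34.6557
Y = 19.3443

19.3443


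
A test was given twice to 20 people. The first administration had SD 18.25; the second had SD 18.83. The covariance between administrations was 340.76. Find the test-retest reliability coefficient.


r = cov(X,Y) / (SD_X * SD_Y)
r = 340.76 / (18.25 * 18.83)
r = 340.76 / 343.6475
r = 0.9916

0.9916


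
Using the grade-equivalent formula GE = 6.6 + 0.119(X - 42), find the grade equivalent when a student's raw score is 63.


raw - median = 63 - 42 = 21
slope * diff = 0.119 * 21 = 2.499
GE = 6.6 + 2.499
GE = 9.099

9.099


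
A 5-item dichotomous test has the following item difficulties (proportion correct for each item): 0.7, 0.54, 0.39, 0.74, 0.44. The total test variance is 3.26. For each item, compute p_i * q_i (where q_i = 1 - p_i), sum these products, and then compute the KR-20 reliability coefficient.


For each item, compute p_i * q_i:
  Item 1: 0.7 * 0.3 = 0.21
  Item 2: 0.54 * 0.46 = 0.2484
  Item 3: 0.39 * 0.61 = 0.2379
  Item 4: 0.74 * 0.26 = 0.1924
  Item 5: 0.44 * 0.56 = 0.2464
Sum(p_i * q_i) = 0.21 + 0.2484 + 0.2379 + 0.1924 + 0.2464 = 1.1351
KR-20 = (k/(k-1)) * (1 - Sum(p_i*q_i) / Var_total)
= (5/4) * (1 - 1.1351/3.26)
= 1.25 * 0.6518
KR-20 = 0.8148

0.8148


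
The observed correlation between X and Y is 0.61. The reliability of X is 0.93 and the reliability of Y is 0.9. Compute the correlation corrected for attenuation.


r_corrected = rxy / sqrt(rxx * ryy)
= 0.61 / sqrt(0.93 * 0.9)
= 0.61 / sqrt(0.837)
= 0.61 / 0.914877
r_corrected = 0.6668

0.6668


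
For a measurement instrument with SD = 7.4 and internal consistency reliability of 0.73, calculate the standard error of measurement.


SEM = SD * sqrt(1 - rxx)
SEM = 7.4 * sqrt(1 - 0.73)
SEM = 7.4 * sqrt(0.27) = 7.4 * 0.519615
SEM = 3.8452

3.8452


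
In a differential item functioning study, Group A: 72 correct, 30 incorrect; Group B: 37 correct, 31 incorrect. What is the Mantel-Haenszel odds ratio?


Odds_A = 72/30 = 2.4
Odds_B = 37/31 = 1.1935
OR = Odds_A / Odds_B = 2.4 / 1.1935
Exactly, OR = (72 * 31) / (30 * 37) = 2232 / 1110
OR = 2.0108

2.0108


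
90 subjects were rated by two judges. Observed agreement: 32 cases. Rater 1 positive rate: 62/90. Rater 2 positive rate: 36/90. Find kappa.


P_o = 32/90 = 0.355556
P_e = (62*36 + 28*54) / 8100 = 0.462222
kappa = (P_o - P_e) / (1 - P_e)
kappa = (0.355556 - 0.462222) / (1 - 0.462222)
kappa = -0.1983

-0.1983


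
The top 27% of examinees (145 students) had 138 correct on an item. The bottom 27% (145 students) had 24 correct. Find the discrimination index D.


p_upper = 138/145 = 0.9517
p_lower = 24/145 = 0.1655
D = 0.9517 - 0.1655 = 0.7862

0.7862


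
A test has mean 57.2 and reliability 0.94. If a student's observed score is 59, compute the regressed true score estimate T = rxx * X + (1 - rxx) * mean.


T_est = rxx * X + (1 - rxx) * mean
T_est = 0.94 * 59 + 0.06 * 57.2
T_est = 55.46 + 3.432
T_est = 58.892

58.892


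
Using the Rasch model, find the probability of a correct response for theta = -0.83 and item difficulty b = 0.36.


theta - b = -0.83 - 0.36 = -1.19
exp(-(theta - b)) = exp(1.19) = 3.2871
P = 1 / (1 + 3.2871)
P = 0.2333

0.2333


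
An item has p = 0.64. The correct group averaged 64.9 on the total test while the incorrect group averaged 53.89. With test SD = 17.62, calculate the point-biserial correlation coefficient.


q = 1 - p = 0.36
rpb = ((M1 - M0) / SD) * sqrt(p * q)
rpb = ((64.9 - 53.89) / 17.62) * sqrt(0.64 * 0.36)
rpb = 0.2999

0.2999


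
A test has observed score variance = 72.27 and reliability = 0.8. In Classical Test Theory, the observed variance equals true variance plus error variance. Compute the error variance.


var_true = rxx * var_obs = 0.8 * 72.27 = 57.816
var_error = var_obs - var_true
var_error = 72.27 - 57.816
var_error = 14.454

14.454


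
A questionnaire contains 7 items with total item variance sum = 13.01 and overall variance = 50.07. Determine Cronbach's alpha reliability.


alpha = (k/(k-1)) * (1 - sum(si^2)/s_total^2)
= (7/6) * (1 - 13.01/50.07)
alpha = 0.8635

0.8635


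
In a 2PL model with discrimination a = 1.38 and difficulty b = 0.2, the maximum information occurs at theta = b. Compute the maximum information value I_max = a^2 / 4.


For 2PL, max info at theta = b = 0.2
I_max = a^2 / 4 = 1.38^2 / 4
= 1.9044 / 4
I_max = 0.4761

0.4761


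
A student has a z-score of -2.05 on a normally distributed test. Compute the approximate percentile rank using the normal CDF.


CDF(z) = 0.5 * (1 + erf(z/sqrt(2)))
erf(-1.4496) = -0.9596
CDF = 0.0202
Percentile rank = 0.0202 * 100 = 2.02

2.02


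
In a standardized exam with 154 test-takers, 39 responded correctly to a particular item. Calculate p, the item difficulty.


Item difficulty p = number correct / total examinees
p = 39 / 154
p = 0.2532

0.2532


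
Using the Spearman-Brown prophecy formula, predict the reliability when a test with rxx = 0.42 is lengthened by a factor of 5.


r_new = (n * rxx) / (1 + (n-1) * rxx)
r_new = (5 * 0.42) / (1 + 4 * 0.42)
r_new = 2.1 / 2.68
r_new = 0.7836

0.7836


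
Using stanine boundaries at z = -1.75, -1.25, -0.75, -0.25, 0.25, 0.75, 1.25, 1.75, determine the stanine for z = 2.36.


Stanine boundaries: [-1.75, -1.25, -0.75, -0.25, 0.25, 0.75, 1.25, 1.75]
z = 2.36
Check each boundary:
  z >= -1.75 -> could be stanine 2
  z >= -1.25 -> could be stanine 3
  z >= -0.75 -> could be stanine 4
  z >= -0.25 -> could be stanine 5
  z >= 0.25 -> could be stanine 6
  z >= 0.75 -> could be stanine 7
  z >= 1.25 -> could be stanine 8
  z >= 1.75 -> could be stanine 9
Highest qualifying boundary gives stanine = 9

9


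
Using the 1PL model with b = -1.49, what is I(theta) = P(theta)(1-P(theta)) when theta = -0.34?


P = 1/(1+exp(-(-0.34--1.49))) = 0.7595
I = P*(1-P) = 0.7595 * 0.2405
I = 0.1827

0.1827


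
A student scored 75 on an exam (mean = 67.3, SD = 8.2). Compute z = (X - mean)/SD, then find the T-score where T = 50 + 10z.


z = (X - mean) / SD = (75 - 67.3) / 8.2
z = 7.7 / 8.2
z = 0.939
T-score = T = 50 + 10z
Carry z at full precision (z = 7.7 / 8.2) into the conversion:
T-score = 50 + 10 * (7.7 / 8.2) = 50 + 77 / 8.2
T-score = 50 + 9.3902
T-score = 59.3902

59.3902


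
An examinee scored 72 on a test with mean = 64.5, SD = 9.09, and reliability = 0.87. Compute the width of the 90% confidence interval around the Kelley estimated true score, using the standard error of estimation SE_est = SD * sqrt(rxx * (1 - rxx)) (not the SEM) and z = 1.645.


True score estimate = 0.87*72 + 0.13*64.5 = 71.025
SE_est = SD * sqrt(rxx * (1 - rxx)) = 9.09 * sqrt(0.87 * 0.13) = 9.09 * sqrt(0.1131) = 3.056998
CI = T_est +/- z * SE_est, so width = 2 * z * SE_est = 2 * 1.645 * 3.056998
Width = 10.0575

10.0575


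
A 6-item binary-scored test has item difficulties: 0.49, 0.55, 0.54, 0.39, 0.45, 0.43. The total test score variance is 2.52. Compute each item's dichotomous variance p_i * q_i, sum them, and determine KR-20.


For each item, compute p_i * q_i:
  Item 1: 0.49 * 0.51 = 0.2499
  Item 2: 0.55 * 0.45 = 0.2475
  Item 3: 0.54 * 0.46 = 0.2484
  Item 4: 0.39 * 0.61 = 0.2379
  Item 5: 0.45 * 0.55 = 0.2475
  Item 6: 0.43 * 0.57 = 0.2451
Sum(p_i * q_i) = 0.2499 + 0.2475 + 0.2484 + 0.2379 + 0.2475 + 0.2451 = 1.4763
KR-20 = (k/(k-1)) * (1 - Sum(p_i*q_i) / Var_total)
= (6/5) * (1 - 1.4763/2.52)
= 1.2 * 0.4142
KR-20 = 0.497

0.497


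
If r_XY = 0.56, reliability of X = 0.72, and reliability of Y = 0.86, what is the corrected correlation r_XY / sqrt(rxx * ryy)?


r_corrected = rxy / sqrt(rxx * ryy)
= 0.56 / sqrt(0.72 * 0.86)
= 0.56 / sqrt(0.6192)
= 0.56 / 0.786893
r_corrected = 0.7117

0.7117


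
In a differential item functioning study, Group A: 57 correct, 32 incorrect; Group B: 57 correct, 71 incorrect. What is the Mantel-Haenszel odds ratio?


Odds_A = 57/32 = 1.7812
Odds_B = 57/71 = 0.8028
OR = Odds_A / Odds_B = 1.7812 / 0.8028
Exactly, OR = (57 * 71) / (32 * 57) = 4047 / 1824
OR = 2.2188

2.2188


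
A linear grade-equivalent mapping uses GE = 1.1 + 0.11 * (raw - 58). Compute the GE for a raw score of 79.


raw - median = 79 - 58 = 21
slope * diff = 0.11 * 21 = 2.31
GE = 1.1 + 2.31
GE = 3.41

3.41


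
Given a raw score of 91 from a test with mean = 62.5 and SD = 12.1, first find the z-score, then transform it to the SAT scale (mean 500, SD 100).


z = (X - mean) / SD = (91 - 62.5) / 12.1
z = 28.5 / 12.1
z = 2.3554
SAT-scale = SAT = 500 + 100z
Carry z at full precision (z = 28.5 / 12.1) into the conversion:
SAT-scale = 500 + 100 * (28.5 / 12.1) = 500 + 2850 / 12.1
SAT-scale = 500 + 235.5372
SAT-scale = 735.5372

735.5372


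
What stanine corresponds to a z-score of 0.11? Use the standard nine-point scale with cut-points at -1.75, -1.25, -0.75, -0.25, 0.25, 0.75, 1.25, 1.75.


Stanine boundaries: [-1.75, -1.25, -0.75, -0.25, 0.25, 0.75, 1.25, 1.75]
z = 0.11
Check each boundary:
  z >= -1.75 -> could be stanine 2
  z >= -1.25 -> could be stanine 3
  z >= -0.75 -> could be stanine 4
  z >= -0.25 -> could be stanine 5
  z < 0.25
  z < 0.75
  z < 1.25
  z < 1.75
Highest qualifying boundary gives stanine = 5

5


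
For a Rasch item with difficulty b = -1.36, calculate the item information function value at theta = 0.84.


P = 1/(1+exp(-(0.84--1.36))) = 0.9002
I = P*(1-P) = 0.9002 * 0.0998
I = 0.0898

0.0898


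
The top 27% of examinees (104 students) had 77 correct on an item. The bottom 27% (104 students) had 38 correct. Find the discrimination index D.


p_upper = 77/104 = 0.7404
p_lower = 38/104 = 0.3654
D = 0.7404 - 0.3654 = 0.375

0.375


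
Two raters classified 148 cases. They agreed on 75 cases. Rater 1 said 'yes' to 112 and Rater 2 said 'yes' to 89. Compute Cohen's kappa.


P_o = 75/148 = 0.506757
P_e = (112*89 + 36*59) / 21904 = 0.552045
kappa = (P_o - P_e) / (1 - P_e)
kappa = (0.506757 - 0.552045) / (1 - 0.552045)
kappa = -0.1011

-0.1011


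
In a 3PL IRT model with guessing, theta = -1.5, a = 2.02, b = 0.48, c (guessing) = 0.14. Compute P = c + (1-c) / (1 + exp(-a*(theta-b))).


logit = 2.02*(-1.5 - 0.48) = -3.9996
P* = 1/(1 + exp(--3.9996)) = 0.018
P = 0.14 + (1 - 0.14) * 0.018
P = 0.1555

0.1555


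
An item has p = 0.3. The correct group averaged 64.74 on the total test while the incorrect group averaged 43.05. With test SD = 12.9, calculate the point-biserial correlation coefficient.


q = 1 - p = 0.7
rpb = ((M1 - M0) / SD) * sqrt(p * q)
rpb = ((64.74 - 43.05) / 12.9) * sqrt(0.3 * 0.7)
rpb = 0.7705

0.7705


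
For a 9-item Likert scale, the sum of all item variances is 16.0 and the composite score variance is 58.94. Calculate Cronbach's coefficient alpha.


alpha = (k/(k-1)) * (1 - sum(si^2)/s_total^2)
= (9/8) * (1 - 16.0/58.94)
alpha = 0.8196

0.8196


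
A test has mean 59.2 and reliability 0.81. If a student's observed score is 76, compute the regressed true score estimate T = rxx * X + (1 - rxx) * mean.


T_est = rxx * X + (1 - rxx) * mean
T_est = 0.81 * 76 + 0.19 * 59.2
T_est = 61.56 + 11.248
T_est = 72.808

72.808


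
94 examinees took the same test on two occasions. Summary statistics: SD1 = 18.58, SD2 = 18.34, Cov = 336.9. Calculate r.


r = cov(X,Y) / (SD_X * SD_Y)
r = 336.9 / (18.58 * 18.34)
r = 336.9 / 340.7572
r = 0.9887

0.9887


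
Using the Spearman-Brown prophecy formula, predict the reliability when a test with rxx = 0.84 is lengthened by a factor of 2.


r_new = (n * rxx) / (1 + (n-1) * rxx)
r_new = (2 * 0.84) / (1 + 1 * 0.84)
r_new = 1.68 / 1.84
r_new = 0.913

0.913


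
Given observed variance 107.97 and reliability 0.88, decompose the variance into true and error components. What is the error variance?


var_true = rxx * var_obs = 0.88 * 107.97 = 95.0136
var_error = var_obs - var_true
var_error = 107.97 - 95.0136
var_error = 12.9564

12.9564


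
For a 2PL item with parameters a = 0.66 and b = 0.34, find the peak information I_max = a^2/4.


For 2PL, max info at theta = b = 0.34
I_max = a^2 / 4 = 0.66^2 / 4
= 0.4356 / 4
I_max = 0.1089

0.1089


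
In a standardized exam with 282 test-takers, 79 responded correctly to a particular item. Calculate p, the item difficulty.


Item difficulty p = number correct / total examinees
p = 79 / 282
p = 0.2801

0.2801


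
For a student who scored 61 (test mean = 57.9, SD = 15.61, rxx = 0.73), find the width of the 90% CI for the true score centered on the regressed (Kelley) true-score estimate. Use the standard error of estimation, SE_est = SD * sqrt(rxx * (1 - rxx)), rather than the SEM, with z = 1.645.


True score estimate = 0.73*61 + 0.27*57.9 = 60.163
SE_est = SD * sqrt(rxx * (1 - rxx)) = 15.61 * sqrt(0.73 * 0.27) = 15.61 * sqrt(0.1971) = 6.930207
CI = T_est +/- z * SE_est, so width = 2 * z * SE_est = 2 * 1.645 * 6.930207
Width = 22.8004

22.8004


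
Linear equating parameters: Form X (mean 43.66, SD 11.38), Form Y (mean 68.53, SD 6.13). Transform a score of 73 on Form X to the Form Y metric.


slope = SD_Y / SD_X = 6.13 / 11.38 ~ 0.5387
intercept = mean_Y - slope * mean_X = 68.53 - (6.13 / 11.38) * 43.66 ~ 45.0119
Y = slope * X + intercept. To avoid rounding drift from the rounded slope/intercept, evaluate the equivalent form Y = mean_Y + SD_Y * (X - mean_X) / SD_X at full precision:
Y = 68.53 + 6.13 * (73 - 43.66) / 11.38
Y = 68.53 + 6.13 * 29.34 / 11.38
Y = 68.53 + 179.8542 / 11.38
Y = 68.53 + 15.8044
Y = 84.3344

84.3344


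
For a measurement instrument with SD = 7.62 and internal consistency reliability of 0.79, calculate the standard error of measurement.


SEM = SD * sqrt(1 - rxx)
SEM = 7.62 * sqrt(1 - 0.79)
SEM = 7.62 * sqrt(0.21) = 7.62 * 0.458258
SEM = 3.4919

3.4919


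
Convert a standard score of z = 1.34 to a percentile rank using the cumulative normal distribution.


CDF(z) = 0.5 * (1 + erf(z/sqrt(2)))
erf(0.9475) = 0.8198
CDF = 0.9099
Percentile rank = 0.9099 * 100 = 90.99

90.99


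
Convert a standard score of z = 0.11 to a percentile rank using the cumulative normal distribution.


CDF(z) = 0.5 * (1 + erf(z/sqrt(2)))
erf(0.0778) = 0.0876
CDF = 0.5438
Percentile rank = 0.5438 * 100 = 54.38

54.38


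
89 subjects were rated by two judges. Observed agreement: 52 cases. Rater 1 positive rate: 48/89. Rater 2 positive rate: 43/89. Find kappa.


P_o = 52/89 = 0.58427
P_e = (48*43 + 41*46) / 7921 = 0.498674
kappa = (P_o - P_e) / (1 - P_e)
kappa = (0.58427 - 0.498674) / (1 - 0.498674)
kappa = 0.1707

0.1707


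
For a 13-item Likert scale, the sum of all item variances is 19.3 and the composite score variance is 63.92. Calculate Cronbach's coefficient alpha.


alpha = (k/(k-1)) * (1 - sum(si^2)/s_total^2)
= (13/12) * (1 - 19.3/63.92)
alpha = 0.7562

0.7562


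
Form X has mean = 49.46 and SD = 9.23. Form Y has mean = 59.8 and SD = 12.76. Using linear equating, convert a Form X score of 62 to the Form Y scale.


slope = SD_Y / SD_X = 12.76 / 9.23 ~ 1.3824
intercept = mean_Y - slope * mean_X = 59.8 - (12.76 / 9.23) * 49.46 ~ -8.5759
Y = slope * X + intercept. To avoid rounding drift from the rounded slope/intercept, evaluate the equivalent form Y = mean_Y + SD_Y * (X - mean_X) / SD_X at full precision:
Y = 59.8 + 12.76 * (62 - 49.46) / 9.23
Y = 59.8 + 12.76 * 12.54 / 9.23
Y = 59.8 + 160.0104 / 9.23
Y = 59.8 + 17.3359
Y = 77.1359

77.1359


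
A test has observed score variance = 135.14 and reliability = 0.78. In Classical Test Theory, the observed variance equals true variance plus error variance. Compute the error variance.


var_true = rxx * var_obs = 0.78 * 135.14 = 105.4092
var_error = var_obs - var_true
var_error = 135.14 - 105.4092
var_error = 29.7308

29.7308


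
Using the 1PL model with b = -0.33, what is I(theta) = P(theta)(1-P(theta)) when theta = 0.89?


P = 1/(1+exp(-(0.89--0.33))) = 0.7721
I = P*(1-P) = 0.7721 * 0.2279
I = 0.176

0.176


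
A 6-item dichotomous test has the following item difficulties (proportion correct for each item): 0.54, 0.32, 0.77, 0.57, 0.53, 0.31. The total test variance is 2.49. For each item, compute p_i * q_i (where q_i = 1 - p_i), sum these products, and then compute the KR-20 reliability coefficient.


For each item, compute p_i * q_i:
  Item 1: 0.54 * 0.46 = 0.2484
  Item 2: 0.32 * 0.68 = 0.2176
  Item 3: 0.77 * 0.23 = 0.1771
  Item 4: 0.57 * 0.43 = 0.2451
  Item 5: 0.53 * 0.47 = 0.2491
  Item 6: 0.31 * 0.69 = 0.2139
Sum(p_i * q_i) = 0.2484 + 0.2176 + 0.1771 + 0.2451 + 0.2491 + 0.2139 = 1.3512
KR-20 = (k/(k-1)) * (1 - Sum(p_i*q_i) / Var_total)
= (6/5) * (1 - 1.3512/2.49)
= 1.2 * 0.4573
KR-20 = 0.5488

0.5488


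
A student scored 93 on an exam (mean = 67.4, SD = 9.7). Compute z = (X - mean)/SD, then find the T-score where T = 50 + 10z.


z = (X - mean) / SD = (93 - 67.4) / 9.7
z = 25.6 / 9.7
z = 2.6392
T-score = T = 50 + 10z
Carry z at full precision (z = 25.6 / 9.7) into the conversion:
T-score = 50 + 10 * (25.6 / 9.7) = 50 + 256 / 9.7
T-score = 50 + 26.3918
T-score = 76.3918

76.3918


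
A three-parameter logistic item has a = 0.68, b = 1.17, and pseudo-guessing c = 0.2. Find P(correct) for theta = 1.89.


logit = 0.68*(1.89 - 1.17) = 0.4896
P* = 1/(1 + exp(-0.4896)) = 0.62
P = 0.2 + (1 - 0.2) * 0.62
P = 0.696

0.696


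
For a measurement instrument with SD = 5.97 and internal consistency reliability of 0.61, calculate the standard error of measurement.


SEM = SD * sqrt(1 - rxx)
SEM = 5.97 * sqrt(1 - 0.61)
SEM = 5.97 * sqrt(0.39) = 5.97 * 0.6245
SEM = 3.7283

3.7283


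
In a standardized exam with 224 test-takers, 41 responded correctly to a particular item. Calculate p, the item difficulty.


Item difficulty p = number correct / total examinees
p = 41 / 224
p = 0.183

0.183


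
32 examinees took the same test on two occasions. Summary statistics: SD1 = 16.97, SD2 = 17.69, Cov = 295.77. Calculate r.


r = cov(X,Y) / (SD_X * SD_Y)
r = 295.77 / (16.97 * 17.69)
r = 295.77 / 300.1993
r = 0.9852

0.9852


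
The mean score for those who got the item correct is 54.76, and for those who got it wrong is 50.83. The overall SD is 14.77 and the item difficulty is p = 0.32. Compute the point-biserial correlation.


q = 1 - p = 0.68
rpb = ((M1 - M0) / SD) * sqrt(p * q)
rpb = ((54.76 - 50.83) / 14.77) * sqrt(0.32 * 0.68)
rpb = 0.1241

0.1241


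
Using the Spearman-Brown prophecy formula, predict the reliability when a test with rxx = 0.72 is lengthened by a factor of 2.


r_new = (n * rxx) / (1 + (n-1) * rxx)
r_new = (2 * 0.72) / (1 + 1 * 0.72)
r_new = 1.44 / 1.72
r_new = 0.8372

0.8372


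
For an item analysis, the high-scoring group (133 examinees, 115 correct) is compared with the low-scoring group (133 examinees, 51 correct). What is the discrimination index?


p_upper = 115/133 = 0.8647
p_lower = 51/133 = 0.3835
D = 0.8647 - 0.3835 = 0.4812

0.4812


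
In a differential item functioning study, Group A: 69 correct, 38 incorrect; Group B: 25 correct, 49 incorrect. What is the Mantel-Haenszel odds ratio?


Odds_A = 69/38 = 1.8158
Odds_B = 25/49 = 0.5102
OR = Odds_A / Odds_B = 1.8158 / 0.5102
Exactly, OR = (69 * 49) / (38 * 25) = 3381 / 950
OR = 3.5589

3.5589


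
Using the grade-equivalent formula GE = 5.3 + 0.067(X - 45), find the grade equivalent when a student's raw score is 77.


raw - median = 77 - 45 = 32
slope * diff = 0.067 * 32 = 2.144
GE = 5.3 + 2.144
GE = 7.444

7.444


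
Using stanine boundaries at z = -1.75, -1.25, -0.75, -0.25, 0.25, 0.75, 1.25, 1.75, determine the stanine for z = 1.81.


Stanine boundaries: [-1.75, -1.25, -0.75, -0.25, 0.25, 0.75, 1.25, 1.75]
z = 1.81
Check each boundary:
  z >= -1.75 -> could be stanine 2
  z >= -1.25 -> could be stanine 3
  z >= -0.75 -> could be stanine 4
  z >= -0.25 -> could be stanine 5
  z >= 0.25 -> could be stanine 6
  z >= 0.75 -> could be stanine 7
  z >= 1.25 -> could be stanine 8
  z >= 1.75 -> could be stanine 9
Highest qualifying boundary gives stanine = 9

9


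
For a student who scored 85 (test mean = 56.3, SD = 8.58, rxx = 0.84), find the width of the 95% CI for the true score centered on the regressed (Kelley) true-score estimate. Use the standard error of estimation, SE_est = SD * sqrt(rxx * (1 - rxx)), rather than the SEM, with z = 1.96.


True score estimate = 0.84*85 + 0.16*56.3 = 80.408
SE_est = SD * sqrt(rxx * (1 - rxx)) = 8.58 * sqrt(0.84 * 0.16) = 8.58 * sqrt(0.1344) = 3.14548
CI = T_est +/- z * SE_est, so width = 2 * z * SE_est = 2 * 1.96 * 3.14548
Width = 12.3303

12.3303


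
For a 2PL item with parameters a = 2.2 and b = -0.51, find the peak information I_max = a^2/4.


For 2PL, max info at theta = b = -0.51
I_max = a^2 / 4 = 2.2^2 / 4
= 4.84 / 4
I_max = 1.21

1.21


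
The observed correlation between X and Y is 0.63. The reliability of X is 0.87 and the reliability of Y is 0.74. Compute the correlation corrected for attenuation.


r_corrected = rxy / sqrt(rxx * ryy)
= 0.63 / sqrt(0.87 * 0.74)
= 0.63 / sqrt(0.6438)
= 0.63 / 0.802371
r_corrected = 0.7852

0.7852


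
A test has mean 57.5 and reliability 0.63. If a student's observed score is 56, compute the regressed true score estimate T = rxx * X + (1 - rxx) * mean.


T_est = rxx * X + (1 - rxx) * mean
T_est = 0.63 * 56 + 0.37 * 57.5
T_est = 35.28 + 21.275
T_est = 56.555

56.555


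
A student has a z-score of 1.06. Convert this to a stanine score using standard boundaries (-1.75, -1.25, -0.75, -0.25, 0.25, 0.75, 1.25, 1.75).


Stanine boundaries: [-1.75, -1.25, -0.75, -0.25, 0.25, 0.75, 1.25, 1.75]
z = 1.06
Check each boundary:
  z >= -1.75 -> could be stanine 2
  z >= -1.25 -> could be stanine 3
  z >= -0.75 -> could be stanine 4
  z >= -0.25 -> could be stanine 5
  z >= 0.25 -> could be stanine 6
  z >= 0.75 -> could be stanine 7
  z < 1.25
  z < 1.75
Highest qualifying boundary gives stanine = 7

7


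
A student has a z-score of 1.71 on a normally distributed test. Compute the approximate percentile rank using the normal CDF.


CDF(z) = 0.5 * (1 + erf(z/sqrt(2)))
erf(1.2092) = 0.9127
CDF = 0.9564
Percentile rank = 0.9564 * 100 = 95.64

95.64


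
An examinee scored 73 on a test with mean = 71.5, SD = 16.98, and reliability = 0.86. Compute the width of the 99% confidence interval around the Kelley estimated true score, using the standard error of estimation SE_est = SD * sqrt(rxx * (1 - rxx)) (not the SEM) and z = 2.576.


True score estimate = 0.86*73 + 0.14*71.5 = 72.79
SE_est = SD * sqrt(rxx * (1 - rxx)) = 16.98 * sqrt(0.86 * 0.14) = 16.98 * sqrt(0.1204) = 5.89184
CI = T_est +/- z * SE_est, so width = 2 * z * SE_est = 2 * 2.576 * 5.89184
Width = 30.3548

30.3548


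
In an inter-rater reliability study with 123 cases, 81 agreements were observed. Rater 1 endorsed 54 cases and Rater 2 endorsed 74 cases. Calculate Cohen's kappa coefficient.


P_o = 81/123 = 0.658537
P_e = (54*74 + 69*49) / 15129 = 0.487607
kappa = (P_o - P_e) / (1 - P_e)
kappa = (0.658537 - 0.487607) / (1 - 0.487607)
kappa = 0.3336

0.3336


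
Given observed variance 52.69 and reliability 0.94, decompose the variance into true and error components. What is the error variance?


var_true = rxx * var_obs = 0.94 * 52.69 = 49.5286
var_error = var_obs - var_true
var_error = 52.69 - 49.5286
var_error = 3.1614

3.1614


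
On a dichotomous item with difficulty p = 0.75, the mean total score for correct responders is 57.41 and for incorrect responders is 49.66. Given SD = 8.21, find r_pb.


q = 1 - p = 0.25
rpb = ((M1 - M0) / SD) * sqrt(p * q)
rpb = ((57.41 - 49.66) / 8.21) * sqrt(0.75 * 0.25)
rpb = 0.4088

0.4088


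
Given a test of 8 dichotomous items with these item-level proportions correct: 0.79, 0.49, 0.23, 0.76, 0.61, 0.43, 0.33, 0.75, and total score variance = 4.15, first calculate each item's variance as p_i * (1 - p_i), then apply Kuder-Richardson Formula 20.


For each item, compute p_i * q_i:
  Item 1: 0.79 * 0.21 = 0.1659
  Item 2: 0.49 * 0.51 = 0.2499
  Item 3: 0.23 * 0.77 = 0.1771
  Item 4: 0.76 * 0.24 = 0.1824
  Item 5: 0.61 * 0.39 = 0.2379
  Item 6: 0.43 * 0.57 = 0.2451
  Item 7: 0.33 * 0.67 = 0.2211
  Item 8: 0.75 * 0.25 = 0.1875
Sum(p_i * q_i) = 0.1659 + 0.2499 + 0.1771 + 0.1824 + 0.2379 + 0.2451 + 0.2211 + 0.1875 = 1.6669
KR-20 = (k/(k-1)) * (1 - Sum(p_i*q_i) / Var_total)
= (8/7) * (1 - 1.6669/4.15)
= 1.1429 * 0.5983
KR-20 = 0.6838

0.6838


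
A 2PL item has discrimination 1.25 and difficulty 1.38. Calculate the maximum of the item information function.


For 2PL, max info at theta = b = 1.38
I_max = a^2 / 4 = 1.25^2 / 4
= 1.5625 / 4
I_max = 0.3906

0.3906


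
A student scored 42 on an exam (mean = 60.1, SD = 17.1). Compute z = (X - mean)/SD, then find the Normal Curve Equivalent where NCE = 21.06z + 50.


z = (X - mean) / SD = (42 - 60.1) / 17.1
z = -18.1 / 17.1
z = -1.0585
NCE = NCE = 21.06z + 50
Carry z at full precision (z = -18.1 / 17.1) into the conversion:
NCE = 21.06 * (-18.1 / 17.1) + 50 = -381.186 / 17.1 + 50
NCE = -22.2916 + 50
NCE = 27.7084

27.7084


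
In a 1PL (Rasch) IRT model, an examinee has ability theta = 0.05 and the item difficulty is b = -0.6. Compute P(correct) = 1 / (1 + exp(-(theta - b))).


theta - b = 0.05 - -0.6 = 0.65
exp(-(theta - b)) = exp(-0.65) = 0.522
P = 1 / (1 + 0.522)
P = 0.657

0.657


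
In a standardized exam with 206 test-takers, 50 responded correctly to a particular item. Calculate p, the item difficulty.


Item difficulty p = number correct / total examinees
p = 50 / 206
p = 0.2427

0.2427


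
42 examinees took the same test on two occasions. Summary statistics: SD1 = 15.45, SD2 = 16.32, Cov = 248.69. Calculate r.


r = cov(X,Y) / (SD_X * SD_Y)
r = 248.69 / (15.45 * 16.32)
r = 248.69 / 252.144
r = 0.9863

0.9863


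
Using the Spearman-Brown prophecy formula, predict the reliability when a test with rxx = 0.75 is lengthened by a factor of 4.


r_new = (n * rxx) / (1 + (n-1) * rxx)
r_new = (4 * 0.75) / (1 + 3 * 0.75)
r_new = 3.0 / 3.25
r_new = 0.9231

0.9231


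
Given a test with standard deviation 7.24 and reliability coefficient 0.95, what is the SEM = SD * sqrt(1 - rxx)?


SEM = SD * sqrt(1 - rxx)
SEM = 7.24 * sqrt(1 - 0.95)
SEM = 7.24 * sqrt(0.05) = 7.24 * 0.223607
SEM = 1.6189

1.6189


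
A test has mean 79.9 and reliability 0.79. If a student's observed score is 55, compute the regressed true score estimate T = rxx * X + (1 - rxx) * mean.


T_est = rxx * X + (1 - rxx) * mean
T_est = 0.79 * 55 + 0.21 * 79.9
T_est = 43.45 + 16.779
T_est = 60.229

60.229


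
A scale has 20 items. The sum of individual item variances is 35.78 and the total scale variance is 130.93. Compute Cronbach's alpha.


alpha = (k/(k-1)) * (1 - sum(si^2)/s_total^2)
= (20/19) * (1 - 35.78/130.93)
alpha = 0.765

0.765


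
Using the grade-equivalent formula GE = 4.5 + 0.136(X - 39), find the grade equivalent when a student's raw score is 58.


raw - median = 58 - 39 = 19
slope * diff = 0.136 * 19 = 2.584
GE = 4.5 + 2.584
GE = 7.084

7.084


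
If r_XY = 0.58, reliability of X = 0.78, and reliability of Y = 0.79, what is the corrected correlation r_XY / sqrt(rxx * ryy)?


r_corrected = rxy / sqrt(rxx * ryy)
= 0.58 / sqrt(0.78 * 0.79)
= 0.58 / sqrt(0.6162)
= 0.58 / 0.784984
r_corrected = 0.7389

0.7389


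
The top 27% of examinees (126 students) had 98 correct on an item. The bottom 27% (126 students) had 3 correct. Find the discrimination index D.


p_upper = 98/126 = 0.7778
p_lower = 3/126 = 0.0238
D = 0.7778 - 0.0238 = 0.754

0.754


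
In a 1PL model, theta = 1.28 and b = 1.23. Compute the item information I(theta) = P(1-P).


P = 1/(1+exp(-(1.28-1.23))) = 0.5125
I = P*(1-P) = 0.5125 * 0.4875
I = 0.2498

0.2498


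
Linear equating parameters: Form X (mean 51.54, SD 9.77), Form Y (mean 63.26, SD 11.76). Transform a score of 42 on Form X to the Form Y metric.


slope = SD_Y / SD_X = 11.76 / 9.77 ~ 1.2037
intercept = mean_Y - slope * mean_X = 63.26 - (11.76 / 9.77) * 51.54 ~ 1.2221
Y = slope * X + intercept. To avoid rounding drift from the rounded slope/intercept, evaluate the equivalent form Y = mean_Y + SD_Y * (X - mean_X) / SD_X at full precision:
Y = 63.26 + 11.76 * (42 - 51.54) / 9.77
Y = 63.26 - 11.76 * 9.54 / 9.77
Y = 63.26 - 112.1904 / 9.77
Y = 63.26 - 11.4832
Y = 51.7768

51.7768


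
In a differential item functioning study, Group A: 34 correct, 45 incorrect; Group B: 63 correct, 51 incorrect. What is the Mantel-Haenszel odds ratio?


Odds_A = 34/45 = 0.7556
Odds_B = 63/51 = 1.2353
OR = Odds_A / Odds_B = 0.7556 / 1.2353
Exactly, OR = (34 * 51) / (45 * 63) = 1734 / 2835
OR = 0.6116

0.6116


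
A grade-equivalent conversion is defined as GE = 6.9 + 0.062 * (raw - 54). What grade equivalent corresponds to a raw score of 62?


raw - median = 62 - 54 = 8
slope * diff = 0.062 * 8 = 0.496
GE = 6.9 + 0.496
GE = 7.396

7.396


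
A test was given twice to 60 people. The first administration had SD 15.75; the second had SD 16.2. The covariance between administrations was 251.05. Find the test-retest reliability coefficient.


r = cov(X,Y) / (SD_X * SD_Y)
r = 251.05 / (15.75 * 16.2)
r = 251.05 / 255.15
r = 0.9839

0.9839


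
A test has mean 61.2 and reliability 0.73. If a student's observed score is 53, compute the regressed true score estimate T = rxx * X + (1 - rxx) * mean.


T_est = rxx * X + (1 - rxx) * mean
T_est = 0.73 * 53 + 0.27 * 61.2
T_est = 38.69 + 16.524
T_est = 55.214

55.214


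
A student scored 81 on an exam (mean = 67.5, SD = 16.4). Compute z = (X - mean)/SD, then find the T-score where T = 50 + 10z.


z = (X - mean) / SD = (81 - 67.5) / 16.4
z = 13.5 / 16.4
z = 0.8232
T-score = T = 50 + 10z
Carry z at full precision (z = 13.5 / 16.4) into the conversion:
T-score = 50 + 10 * (13.5 / 16.4) = 50 + 135 / 16.4
T-score = 50 + 8.2317
T-score = 58.2317

58.2317
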